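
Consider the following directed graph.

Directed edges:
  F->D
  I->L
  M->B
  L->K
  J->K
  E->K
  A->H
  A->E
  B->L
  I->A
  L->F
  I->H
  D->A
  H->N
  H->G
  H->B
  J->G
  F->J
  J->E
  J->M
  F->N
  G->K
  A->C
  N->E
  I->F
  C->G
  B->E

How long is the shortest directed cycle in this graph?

5

For each vertex v, BFS finds the shortest path from v back to v.
The shortest such closed walk is F → J → M → B → L → F, length 5.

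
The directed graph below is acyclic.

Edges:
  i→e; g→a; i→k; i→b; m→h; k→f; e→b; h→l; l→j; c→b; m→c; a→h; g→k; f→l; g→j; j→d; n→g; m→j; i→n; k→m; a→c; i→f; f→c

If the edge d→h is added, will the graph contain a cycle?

Yes

Adding d→h creates a cycle iff h can already reach d.
Path from h: h → l → j → d.
So h → … → d → h is a cycle.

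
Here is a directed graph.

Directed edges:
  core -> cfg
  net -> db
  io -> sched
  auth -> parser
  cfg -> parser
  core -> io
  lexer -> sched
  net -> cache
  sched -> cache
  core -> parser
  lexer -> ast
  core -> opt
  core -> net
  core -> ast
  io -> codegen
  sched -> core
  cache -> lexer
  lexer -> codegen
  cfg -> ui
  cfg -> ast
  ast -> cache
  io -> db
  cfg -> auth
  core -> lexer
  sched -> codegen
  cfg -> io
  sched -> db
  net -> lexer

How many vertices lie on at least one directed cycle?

8

A vertex is on a directed cycle iff it belongs to a strongly connected component of size ≥ 2 (or has a self-loop).
The vertices on cycles are {io, ast, cfg, net, core, cache, lexer, sched} — 8 in total.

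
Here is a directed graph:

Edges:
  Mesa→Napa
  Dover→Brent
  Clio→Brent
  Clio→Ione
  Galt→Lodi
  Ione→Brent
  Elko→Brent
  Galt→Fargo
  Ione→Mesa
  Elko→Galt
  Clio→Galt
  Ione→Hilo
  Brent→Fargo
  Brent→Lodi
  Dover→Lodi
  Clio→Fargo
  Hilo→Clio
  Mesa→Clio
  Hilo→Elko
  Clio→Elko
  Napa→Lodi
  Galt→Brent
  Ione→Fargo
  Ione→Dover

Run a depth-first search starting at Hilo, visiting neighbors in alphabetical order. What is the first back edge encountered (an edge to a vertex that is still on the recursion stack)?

Ione→Hilo

DFS from Hilo (visiting neighbors in alphabetical order); mark gray on enter, black on exit:
Hilo gray
  Clio gray
    Brent gray
      Fargo gray
      Fargo black
      Lodi gray
      Lodi black
    Brent black
    Elko gray
      Elko→Brent: Brent black — skip
      Galt gray
        Galt→Brent: Brent black — skip
        Galt→Fargo: Fargo black — skip
        Galt→Lodi: Lodi black — skip
      Galt black
    Elko black
    Clio→Fargo: Fargo black — skip
    Clio→Galt: Galt black — skip
    Ione gray
      Ione→Brent: Brent black — skip
      Dover gray
        Dover→Brent: Brent black — skip
        Dover→Lodi: Lodi black — skip
      Dover black
      Ione→Fargo: Fargo black — skip
      Ione→Hilo: Hilo is gray → back edge
First back edge: Ione → Hilo.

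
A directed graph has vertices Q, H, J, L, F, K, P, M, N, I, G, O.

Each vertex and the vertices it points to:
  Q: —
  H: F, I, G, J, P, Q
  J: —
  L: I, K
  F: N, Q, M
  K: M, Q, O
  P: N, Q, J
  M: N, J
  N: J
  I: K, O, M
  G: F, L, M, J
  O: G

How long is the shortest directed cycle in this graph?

4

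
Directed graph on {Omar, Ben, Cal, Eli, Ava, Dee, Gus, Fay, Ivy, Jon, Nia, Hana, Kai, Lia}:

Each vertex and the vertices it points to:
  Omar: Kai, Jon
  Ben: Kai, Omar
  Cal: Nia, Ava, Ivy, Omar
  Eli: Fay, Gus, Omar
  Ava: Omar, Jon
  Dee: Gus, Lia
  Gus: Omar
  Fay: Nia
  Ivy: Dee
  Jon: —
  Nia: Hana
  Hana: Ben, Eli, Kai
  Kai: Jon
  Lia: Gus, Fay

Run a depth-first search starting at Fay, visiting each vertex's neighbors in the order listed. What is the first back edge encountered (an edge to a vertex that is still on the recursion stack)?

DFS from Fay (visiting each vertex's neighbors in the order listed); mark gray on enter, black on exit:
Fay gray
  Nia gray
    Hana gray
      Ben gray
        Kai gray
          Jon gray
          Jon black
        Kai black
        Omar gray
          Omar→Kai: Kai black — skip
          Omar→Jon: Jon black — skip
        Omar black
      Ben black
      Eli gray
        Eli→Fay: Fay is gray → back edge
First back edge: Eli → Fay.

Eli→Fay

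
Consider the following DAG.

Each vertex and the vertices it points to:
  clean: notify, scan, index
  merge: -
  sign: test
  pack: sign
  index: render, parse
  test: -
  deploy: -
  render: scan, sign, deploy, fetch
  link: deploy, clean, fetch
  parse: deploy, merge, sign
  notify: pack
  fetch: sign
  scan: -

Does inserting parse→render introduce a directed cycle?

Adding parse→render creates a cycle iff render can already reach parse.
Explore from render: no path reaches parse. The graph stays acyclic.

No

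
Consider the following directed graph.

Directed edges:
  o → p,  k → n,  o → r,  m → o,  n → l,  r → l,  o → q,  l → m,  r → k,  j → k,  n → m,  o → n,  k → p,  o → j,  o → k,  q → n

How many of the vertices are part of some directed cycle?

8

A vertex is on a directed cycle iff it belongs to a strongly connected component of size ≥ 2 (or has a self-loop).
The vertices on cycles are {j, k, l, m, n, o, q, r} — 8 in total.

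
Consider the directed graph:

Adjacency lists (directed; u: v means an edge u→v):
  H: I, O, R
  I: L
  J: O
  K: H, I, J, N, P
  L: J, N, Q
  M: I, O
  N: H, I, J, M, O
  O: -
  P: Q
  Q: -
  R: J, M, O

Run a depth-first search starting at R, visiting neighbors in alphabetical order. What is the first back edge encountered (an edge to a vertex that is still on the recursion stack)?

DFS from R (visiting neighbors in alphabetical order); mark gray on enter, black on exit:
R gray
  J gray
    O gray
    O black
  J black
  M gray
    I gray
      L gray
        L→J: J black — skip
        N gray
          H gray
            H→I: I is gray → back edge
First back edge: H → I.

H->I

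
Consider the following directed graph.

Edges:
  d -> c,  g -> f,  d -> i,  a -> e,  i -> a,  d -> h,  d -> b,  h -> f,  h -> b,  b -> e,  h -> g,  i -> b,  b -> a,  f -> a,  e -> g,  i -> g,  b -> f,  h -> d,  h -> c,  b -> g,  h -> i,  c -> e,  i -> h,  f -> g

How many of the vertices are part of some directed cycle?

A vertex is on a directed cycle iff it belongs to a strongly connected component of size ≥ 2 (or has a self-loop).
The vertices on cycles are {a, d, e, f, g, h, i} — 7 in total.

7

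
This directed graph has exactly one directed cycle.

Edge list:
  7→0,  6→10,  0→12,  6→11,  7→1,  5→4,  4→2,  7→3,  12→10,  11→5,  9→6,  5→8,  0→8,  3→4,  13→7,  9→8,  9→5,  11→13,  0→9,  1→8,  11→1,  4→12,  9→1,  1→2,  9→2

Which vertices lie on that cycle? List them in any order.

0, 6, 7, 9, 11, 13

DFS with gray/black marking from 11:
11 gray
  13 gray
    7 gray
      0 gray
        12 gray
          10 gray
          10 black
        12 black
        8 gray
        8 black
        9 gray
          6 gray
            6→10: 10 black — skip
            6→11: 11 is gray → back edge
Back edge closes the cycle 11 → 13 → 7 → 0 → 9 → 6 → 11; its vertices are {0, 6, 7, 9, 11, 13}.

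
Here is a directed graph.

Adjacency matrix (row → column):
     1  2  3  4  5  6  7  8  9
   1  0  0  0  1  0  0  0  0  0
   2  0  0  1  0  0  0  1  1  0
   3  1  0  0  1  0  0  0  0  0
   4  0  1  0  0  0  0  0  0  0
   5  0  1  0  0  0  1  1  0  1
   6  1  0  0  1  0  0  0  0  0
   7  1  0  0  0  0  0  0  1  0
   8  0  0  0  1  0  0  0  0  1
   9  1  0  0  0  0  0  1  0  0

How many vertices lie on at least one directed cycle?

A vertex is on a directed cycle iff it belongs to a strongly connected component of size ≥ 2 (or has a self-loop).
The vertices on cycles are {1, 2, 3, 4, 7, 8, 9} — 7 in total.

7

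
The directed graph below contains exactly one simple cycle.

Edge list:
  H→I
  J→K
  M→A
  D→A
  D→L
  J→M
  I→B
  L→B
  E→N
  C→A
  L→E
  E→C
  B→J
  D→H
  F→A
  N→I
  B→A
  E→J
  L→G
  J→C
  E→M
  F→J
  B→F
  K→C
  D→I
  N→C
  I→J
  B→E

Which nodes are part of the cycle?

DFS with gray/black marking from B:
B gray
  A gray
  A black
  E gray
    C gray
      C→A: A black — skip
    C black
    N gray
      I gray
        I→B: B is gray → back edge
Back edge closes the cycle B → E → N → I → B; its vertices are {B, E, I, N}.

B, E, I, N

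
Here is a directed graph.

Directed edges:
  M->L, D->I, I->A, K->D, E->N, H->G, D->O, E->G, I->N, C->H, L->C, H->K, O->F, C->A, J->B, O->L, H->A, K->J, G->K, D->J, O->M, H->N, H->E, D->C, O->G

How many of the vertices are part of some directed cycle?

9

A vertex is on a directed cycle iff it belongs to a strongly connected component of size ≥ 2 (or has a self-loop).
The vertices on cycles are {C, D, E, G, H, K, L, M, O} — 9 in total.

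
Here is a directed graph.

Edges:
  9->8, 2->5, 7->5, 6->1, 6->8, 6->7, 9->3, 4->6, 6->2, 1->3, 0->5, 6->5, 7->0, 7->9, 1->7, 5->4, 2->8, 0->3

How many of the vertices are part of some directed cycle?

A vertex is on a directed cycle iff it belongs to a strongly connected component of size ≥ 2 (or has a self-loop).
The vertices on cycles are {0, 1, 2, 4, 5, 6, 7} — 7 in total.

7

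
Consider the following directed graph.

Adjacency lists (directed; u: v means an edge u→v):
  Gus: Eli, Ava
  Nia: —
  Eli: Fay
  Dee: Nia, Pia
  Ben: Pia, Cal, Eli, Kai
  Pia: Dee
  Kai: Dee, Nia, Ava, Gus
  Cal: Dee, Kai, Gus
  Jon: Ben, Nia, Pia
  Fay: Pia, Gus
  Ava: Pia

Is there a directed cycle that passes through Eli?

Yes

Eli is on a cycle iff Eli can reach itself via ≥1 edge.
Eli → Fay → Gus → Eli — yes.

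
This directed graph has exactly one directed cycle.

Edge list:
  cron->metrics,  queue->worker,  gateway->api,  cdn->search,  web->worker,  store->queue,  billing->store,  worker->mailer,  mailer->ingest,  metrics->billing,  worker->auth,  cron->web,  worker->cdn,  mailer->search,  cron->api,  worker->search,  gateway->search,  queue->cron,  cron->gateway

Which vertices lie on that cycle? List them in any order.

cron, queue, store, billing, metrics

DFS with gray/black marking from store:
store gray
  queue gray
    cron gray
      web gray
        worker gray
          cdn gray
            search gray
            search black
          cdn black
          mailer gray
            mailer→search: search black — skip
            ingest gray
            ingest black
          mailer black
          worker→search: search black — skip
          auth gray
          auth black
        worker black
      web black
      api gray
      api black
      metrics gray
        billing gray
          billing→store: store is gray → back edge
Back edge closes the cycle store → queue → cron → metrics → billing → store; its vertices are {cron, queue, store, billing, metrics}.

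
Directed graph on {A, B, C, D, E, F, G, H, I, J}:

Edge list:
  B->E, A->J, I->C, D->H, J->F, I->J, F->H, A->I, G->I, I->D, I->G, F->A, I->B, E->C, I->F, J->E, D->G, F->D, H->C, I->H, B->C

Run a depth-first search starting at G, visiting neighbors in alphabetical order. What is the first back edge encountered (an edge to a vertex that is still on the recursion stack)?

DFS from G (visiting neighbors in alphabetical order); mark gray on enter, black on exit:
G gray
  I gray
    B gray
      C gray
      C black
      E gray
        E→C: C black — skip
      E black
    B black
    I→C: C black — skip
    D gray
      D→G: G is gray → back edge
First back edge: D → G.

D->G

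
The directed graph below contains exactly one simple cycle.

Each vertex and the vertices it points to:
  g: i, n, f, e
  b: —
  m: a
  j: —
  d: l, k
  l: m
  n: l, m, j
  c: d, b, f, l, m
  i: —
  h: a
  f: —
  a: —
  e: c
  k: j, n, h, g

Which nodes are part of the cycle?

c, d, e, g, k

DFS with gray/black marking from k:
k gray
  j gray
  j black
  n gray
    l gray
      m gray
        a gray
        a black
      m black
    l black
    n→m: m black — skip
    n→j: j black — skip
  n black
  h gray
    h→a: a black — skip
  h black
  g gray
    i gray
    i black
    g→n: n black — skip
    f gray
    f black
    e gray
      c gray
        d gray
          d→l: l black — skip
          d→k: k is gray → back edge
Back edge closes the cycle k → g → e → c → d → k; its vertices are {c, d, e, g, k}.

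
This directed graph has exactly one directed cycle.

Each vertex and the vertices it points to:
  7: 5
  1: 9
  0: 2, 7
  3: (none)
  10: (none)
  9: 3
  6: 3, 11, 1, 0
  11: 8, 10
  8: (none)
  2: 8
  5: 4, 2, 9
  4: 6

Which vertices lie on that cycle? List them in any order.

DFS with gray/black marking from 5:
5 gray
  4 gray
    6 gray
      3 gray
      3 black
      11 gray
        8 gray
        8 black
        10 gray
        10 black
      11 black
      1 gray
        9 gray
          9→3: 3 black — skip
        9 black
      1 black
      0 gray
        2 gray
          2→8: 8 black — skip
        2 black
        7 gray
          7→5: 5 is gray → back edge
Back edge closes the cycle 5 → 4 → 6 → 0 → 7 → 5; its vertices are {0, 4, 5, 6, 7}.

0, 4, 5, 6, 7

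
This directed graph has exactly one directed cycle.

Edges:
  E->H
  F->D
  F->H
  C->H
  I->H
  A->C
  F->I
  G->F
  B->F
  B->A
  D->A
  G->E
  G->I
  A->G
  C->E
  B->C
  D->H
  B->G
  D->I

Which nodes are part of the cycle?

DFS with gray/black marking from A:
A gray
  G gray
    I gray
      H gray
      H black
    I black
    F gray
      F→H: H black — skip
      F→I: I black — skip
      D gray
        D→H: H black — skip
        D→A: A is gray → back edge
Back edge closes the cycle A → G → F → D → A; its vertices are {A, D, F, G}.

A, D, F, G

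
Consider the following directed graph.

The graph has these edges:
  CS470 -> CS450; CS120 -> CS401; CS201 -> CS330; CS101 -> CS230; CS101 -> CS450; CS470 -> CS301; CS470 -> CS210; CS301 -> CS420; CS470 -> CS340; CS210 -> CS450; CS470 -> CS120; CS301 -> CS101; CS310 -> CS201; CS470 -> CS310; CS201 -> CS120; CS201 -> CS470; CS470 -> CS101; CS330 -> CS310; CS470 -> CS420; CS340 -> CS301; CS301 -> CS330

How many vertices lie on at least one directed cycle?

A vertex is on a directed cycle iff it belongs to a strongly connected component of size ≥ 2 (or has a self-loop).
The vertices on cycles are {CS201, CS301, CS310, CS330, CS340, CS470} — 6 in total.

6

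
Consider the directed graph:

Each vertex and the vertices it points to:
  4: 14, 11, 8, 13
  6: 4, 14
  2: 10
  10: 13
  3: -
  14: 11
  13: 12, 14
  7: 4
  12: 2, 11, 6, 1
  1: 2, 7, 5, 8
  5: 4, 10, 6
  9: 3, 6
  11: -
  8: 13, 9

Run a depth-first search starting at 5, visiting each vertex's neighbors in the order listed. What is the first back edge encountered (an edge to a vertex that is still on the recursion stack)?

DFS from 5 (visiting each vertex's neighbors in the order listed); mark gray on enter, black on exit:
5 gray
  4 gray
    14 gray
      11 gray
      11 black
    14 black
    4→11: 11 black — skip
    8 gray
      13 gray
        12 gray
          2 gray
            10 gray
              10→13: 13 is gray → back edge
First back edge: 10 → 13.

10→13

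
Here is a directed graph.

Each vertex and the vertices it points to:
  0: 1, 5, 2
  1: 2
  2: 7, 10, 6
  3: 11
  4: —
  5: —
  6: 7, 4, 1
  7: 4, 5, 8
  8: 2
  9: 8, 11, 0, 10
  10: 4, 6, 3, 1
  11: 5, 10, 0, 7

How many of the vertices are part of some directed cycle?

9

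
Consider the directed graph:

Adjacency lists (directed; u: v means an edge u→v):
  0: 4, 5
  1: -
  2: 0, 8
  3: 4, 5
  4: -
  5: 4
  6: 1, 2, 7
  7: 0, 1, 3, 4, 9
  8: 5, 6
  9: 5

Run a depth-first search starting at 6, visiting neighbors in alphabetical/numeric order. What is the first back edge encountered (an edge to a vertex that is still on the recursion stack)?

DFS from 6 (visiting neighbors in alphabetical/numeric order); mark gray on enter, black on exit:
6 gray
  1 gray
  1 black
  2 gray
    0 gray
      4 gray
      4 black
      5 gray
        5→4: 4 black — skip
      5 black
    0 black
    8 gray
      8→5: 5 black — skip
      8→6: 6 is gray → back edge
First back edge: 8 → 6.

8->6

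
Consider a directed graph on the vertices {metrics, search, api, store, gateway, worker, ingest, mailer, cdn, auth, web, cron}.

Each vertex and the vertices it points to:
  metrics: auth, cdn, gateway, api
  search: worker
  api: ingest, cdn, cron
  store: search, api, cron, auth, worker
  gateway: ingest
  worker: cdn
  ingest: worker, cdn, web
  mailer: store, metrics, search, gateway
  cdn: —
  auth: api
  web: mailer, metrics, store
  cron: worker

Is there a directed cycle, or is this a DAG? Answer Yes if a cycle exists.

DFS with white/gray/black marking, starting from cron:
cron gray
  worker gray
    cdn gray
    cdn black
  worker black
cron black
metrics gray
  auth gray
    api gray
      ingest gray
        ingest→worker: worker black — skip
        ingest→cdn: cdn black — skip
        web gray
          mailer gray
            store gray
              search gray
                search→worker: worker black — skip
              search black
              store→api: api is gray → back edge
Back edge found, so a cycle exists: api → ingest → web → mailer → store → api.

Yes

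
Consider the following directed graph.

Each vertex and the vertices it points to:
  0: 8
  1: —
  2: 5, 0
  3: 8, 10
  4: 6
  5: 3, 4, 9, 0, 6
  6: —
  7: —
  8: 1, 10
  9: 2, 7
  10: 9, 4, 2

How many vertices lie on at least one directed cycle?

A vertex is on a directed cycle iff it belongs to a strongly connected component of size ≥ 2 (or has a self-loop).
The vertices on cycles are {0, 2, 3, 5, 8, 9, 10} — 7 in total.

7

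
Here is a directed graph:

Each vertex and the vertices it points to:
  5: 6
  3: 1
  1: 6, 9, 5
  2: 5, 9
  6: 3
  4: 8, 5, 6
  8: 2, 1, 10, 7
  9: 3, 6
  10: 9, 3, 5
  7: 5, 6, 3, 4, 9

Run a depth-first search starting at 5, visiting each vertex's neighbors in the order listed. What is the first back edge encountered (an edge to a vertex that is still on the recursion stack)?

1→6

DFS from 5 (visiting each vertex's neighbors in the order listed); mark gray on enter, black on exit:
5 gray
  6 gray
    3 gray
      1 gray
        1→6: 6 is gray → back edge
First back edge: 1 → 6.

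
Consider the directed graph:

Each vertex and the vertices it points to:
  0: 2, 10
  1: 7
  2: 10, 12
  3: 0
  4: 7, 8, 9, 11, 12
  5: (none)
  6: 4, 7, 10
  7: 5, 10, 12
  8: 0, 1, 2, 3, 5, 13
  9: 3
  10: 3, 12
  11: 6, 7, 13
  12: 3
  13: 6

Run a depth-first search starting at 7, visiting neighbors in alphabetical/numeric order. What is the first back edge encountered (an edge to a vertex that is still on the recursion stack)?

2->10

DFS from 7 (visiting neighbors in alphabetical/numeric order); mark gray on enter, black on exit:
7 gray
  5 gray
  5 black
  10 gray
    3 gray
      0 gray
        2 gray
          2→10: 10 is gray → back edge
First back edge: 2 → 10.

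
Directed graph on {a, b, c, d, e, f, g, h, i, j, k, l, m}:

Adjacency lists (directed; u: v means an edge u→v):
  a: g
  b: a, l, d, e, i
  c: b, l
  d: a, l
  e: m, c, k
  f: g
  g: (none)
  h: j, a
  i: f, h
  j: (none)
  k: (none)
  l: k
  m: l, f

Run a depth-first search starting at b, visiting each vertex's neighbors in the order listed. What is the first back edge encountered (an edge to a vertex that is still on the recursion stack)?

c→b

DFS from b (visiting each vertex's neighbors in the order listed); mark gray on enter, black on exit:
b gray
  a gray
    g gray
    g black
  a black
  l gray
    k gray
    k black
  l black
  d gray
    d→a: a black — skip
    d→l: l black — skip
  d black
  e gray
    m gray
      m→l: l black — skip
      f gray
        f→g: g black — skip
      f black
    m black
    c gray
      c→b: b is gray → back edge
First back edge: c → b.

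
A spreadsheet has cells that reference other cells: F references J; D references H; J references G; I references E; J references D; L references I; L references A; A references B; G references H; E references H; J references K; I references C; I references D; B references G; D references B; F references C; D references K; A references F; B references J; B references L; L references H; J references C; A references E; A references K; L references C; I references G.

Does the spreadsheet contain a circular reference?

Yes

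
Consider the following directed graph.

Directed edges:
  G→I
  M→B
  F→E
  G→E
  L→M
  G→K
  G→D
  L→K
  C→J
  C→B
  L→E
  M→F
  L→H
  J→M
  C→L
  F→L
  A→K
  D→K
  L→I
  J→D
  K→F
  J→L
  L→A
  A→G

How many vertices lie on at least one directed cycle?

A vertex is on a directed cycle iff it belongs to a strongly connected component of size ≥ 2 (or has a self-loop).
The vertices on cycles are {A, D, F, G, K, L, M} — 7 in total.

7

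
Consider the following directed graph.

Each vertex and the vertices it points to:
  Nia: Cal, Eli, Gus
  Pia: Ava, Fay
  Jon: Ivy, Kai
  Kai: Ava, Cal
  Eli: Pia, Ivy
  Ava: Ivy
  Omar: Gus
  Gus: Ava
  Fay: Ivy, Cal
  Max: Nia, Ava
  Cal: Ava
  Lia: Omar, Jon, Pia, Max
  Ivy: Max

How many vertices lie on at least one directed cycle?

9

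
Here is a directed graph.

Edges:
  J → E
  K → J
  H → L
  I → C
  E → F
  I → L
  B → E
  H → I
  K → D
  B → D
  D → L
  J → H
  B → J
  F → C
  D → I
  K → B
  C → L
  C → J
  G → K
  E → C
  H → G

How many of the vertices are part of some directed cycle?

10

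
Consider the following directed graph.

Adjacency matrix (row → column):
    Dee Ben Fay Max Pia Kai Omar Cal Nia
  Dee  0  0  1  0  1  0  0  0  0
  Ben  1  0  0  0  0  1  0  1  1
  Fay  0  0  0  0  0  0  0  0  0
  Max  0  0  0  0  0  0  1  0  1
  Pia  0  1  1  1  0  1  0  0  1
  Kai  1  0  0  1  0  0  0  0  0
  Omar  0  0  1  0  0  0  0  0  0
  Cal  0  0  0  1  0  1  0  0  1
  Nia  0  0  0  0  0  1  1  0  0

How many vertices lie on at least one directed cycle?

7

A vertex is on a directed cycle iff it belongs to a strongly connected component of size ≥ 2 (or has a self-loop).
The vertices on cycles are {Ben, Cal, Dee, Kai, Max, Nia, Pia} — 7 in total.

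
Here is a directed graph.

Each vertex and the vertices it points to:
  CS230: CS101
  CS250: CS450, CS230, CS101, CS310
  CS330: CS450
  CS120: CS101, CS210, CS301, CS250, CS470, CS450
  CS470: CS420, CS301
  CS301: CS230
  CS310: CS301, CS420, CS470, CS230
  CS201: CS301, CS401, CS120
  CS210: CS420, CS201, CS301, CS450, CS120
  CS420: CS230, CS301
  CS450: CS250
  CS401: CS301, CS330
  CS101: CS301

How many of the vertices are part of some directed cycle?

8

A vertex is on a directed cycle iff it belongs to a strongly connected component of size ≥ 2 (or has a self-loop).
The vertices on cycles are {CS101, CS120, CS201, CS210, CS230, CS250, CS301, CS450} — 8 in total.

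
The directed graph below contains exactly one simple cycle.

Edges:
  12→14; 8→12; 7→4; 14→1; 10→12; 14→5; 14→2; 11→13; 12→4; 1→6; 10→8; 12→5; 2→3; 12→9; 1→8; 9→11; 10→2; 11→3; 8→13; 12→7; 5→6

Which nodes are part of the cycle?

1, 8, 12, 14

DFS with gray/black marking from 12:
12 gray
  7 gray
    4 gray
    4 black
  7 black
  9 gray
    11 gray
      13 gray
      13 black
      3 gray
      3 black
    11 black
  9 black
  12→4: 4 black — skip
  5 gray
    6 gray
    6 black
  5 black
  14 gray
    2 gray
      2→3: 3 black — skip
    2 black
    1 gray
      8 gray
        8→13: 13 black — skip
        8→12: 12 is gray → back edge
Back edge closes the cycle 12 → 14 → 1 → 8 → 12; its vertices are {1, 8, 12, 14}.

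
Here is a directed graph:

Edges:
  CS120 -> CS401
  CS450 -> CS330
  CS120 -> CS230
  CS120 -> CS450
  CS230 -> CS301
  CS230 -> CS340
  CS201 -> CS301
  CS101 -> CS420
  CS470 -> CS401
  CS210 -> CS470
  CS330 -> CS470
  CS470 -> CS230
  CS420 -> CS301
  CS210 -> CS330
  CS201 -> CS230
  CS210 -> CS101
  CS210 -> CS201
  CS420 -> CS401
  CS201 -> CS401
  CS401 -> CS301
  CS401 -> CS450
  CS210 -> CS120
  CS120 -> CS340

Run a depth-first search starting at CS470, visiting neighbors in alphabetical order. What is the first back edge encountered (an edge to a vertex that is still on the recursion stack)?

CS330->CS470

DFS from CS470 (visiting neighbors in alphabetical order); mark gray on enter, black on exit:
CS470 gray
  CS230 gray
    CS301 gray
    CS301 black
    CS340 gray
    CS340 black
  CS230 black
  CS401 gray
    CS401→CS301: CS301 black — skip
    CS450 gray
      CS330 gray
        CS330→CS470: CS470 is gray → back edge
First back edge: CS330 → CS470.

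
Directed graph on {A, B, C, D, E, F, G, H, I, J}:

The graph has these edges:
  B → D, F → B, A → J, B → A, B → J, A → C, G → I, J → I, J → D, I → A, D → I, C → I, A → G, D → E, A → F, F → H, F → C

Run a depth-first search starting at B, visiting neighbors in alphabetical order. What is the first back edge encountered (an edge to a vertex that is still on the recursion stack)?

DFS from B (visiting neighbors in alphabetical order); mark gray on enter, black on exit:
B gray
  A gray
    C gray
      I gray
        I→A: A is gray → back edge
First back edge: I → A.

I→A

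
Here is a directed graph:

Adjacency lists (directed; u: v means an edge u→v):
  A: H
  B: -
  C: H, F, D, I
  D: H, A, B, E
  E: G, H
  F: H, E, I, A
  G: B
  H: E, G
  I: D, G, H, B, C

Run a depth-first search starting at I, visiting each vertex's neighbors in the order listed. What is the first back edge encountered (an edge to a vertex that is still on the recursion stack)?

E->H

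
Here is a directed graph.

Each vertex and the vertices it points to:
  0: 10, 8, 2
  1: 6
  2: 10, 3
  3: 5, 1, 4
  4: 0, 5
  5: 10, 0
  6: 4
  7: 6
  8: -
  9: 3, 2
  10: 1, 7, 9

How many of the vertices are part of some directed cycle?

A vertex is on a directed cycle iff it belongs to a strongly connected component of size ≥ 2 (or has a self-loop).
The vertices on cycles are {0, 1, 2, 3, 4, 5, 6, 7, 9, 10} — 10 in total.

10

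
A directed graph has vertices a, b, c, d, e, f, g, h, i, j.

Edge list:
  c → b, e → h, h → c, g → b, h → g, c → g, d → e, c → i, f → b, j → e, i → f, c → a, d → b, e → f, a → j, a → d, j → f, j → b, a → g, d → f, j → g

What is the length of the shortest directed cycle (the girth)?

5

For each vertex v, BFS finds the shortest path from v back to v.
The shortest such closed walk is a → j → e → h → c → a, length 5.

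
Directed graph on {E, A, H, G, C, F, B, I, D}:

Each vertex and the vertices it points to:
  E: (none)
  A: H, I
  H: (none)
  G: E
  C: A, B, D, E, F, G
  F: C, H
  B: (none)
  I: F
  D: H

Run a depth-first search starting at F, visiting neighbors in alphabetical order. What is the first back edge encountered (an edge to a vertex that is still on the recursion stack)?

DFS from F (visiting neighbors in alphabetical order); mark gray on enter, black on exit:
F gray
  C gray
    A gray
      H gray
      H black
      I gray
        I→F: F is gray → back edge
First back edge: I → F.

I->F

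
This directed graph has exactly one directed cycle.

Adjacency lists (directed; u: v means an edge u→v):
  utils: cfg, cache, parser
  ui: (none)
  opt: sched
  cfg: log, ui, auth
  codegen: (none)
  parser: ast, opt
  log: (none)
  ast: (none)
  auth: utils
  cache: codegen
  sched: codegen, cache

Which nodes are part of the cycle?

DFS with gray/black marking from utils:
utils gray
  cfg gray
    log gray
    log black
    ui gray
    ui black
    auth gray
      auth→utils: utils is gray → back edge
Back edge closes the cycle utils → cfg → auth → utils; its vertices are {cfg, auth, utils}.

cfg, auth, utils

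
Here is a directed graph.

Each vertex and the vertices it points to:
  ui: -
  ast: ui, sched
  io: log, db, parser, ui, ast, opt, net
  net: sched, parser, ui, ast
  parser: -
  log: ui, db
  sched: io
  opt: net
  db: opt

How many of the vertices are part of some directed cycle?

7

A vertex is on a directed cycle iff it belongs to a strongly connected component of size ≥ 2 (or has a self-loop).
The vertices on cycles are {db, io, ast, log, net, opt, sched} — 7 in total.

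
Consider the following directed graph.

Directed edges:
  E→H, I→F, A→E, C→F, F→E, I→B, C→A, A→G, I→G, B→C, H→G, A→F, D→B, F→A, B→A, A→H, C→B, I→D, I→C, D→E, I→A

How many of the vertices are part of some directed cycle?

4

A vertex is on a directed cycle iff it belongs to a strongly connected component of size ≥ 2 (or has a self-loop).
The vertices on cycles are {A, B, C, F} — 4 in total.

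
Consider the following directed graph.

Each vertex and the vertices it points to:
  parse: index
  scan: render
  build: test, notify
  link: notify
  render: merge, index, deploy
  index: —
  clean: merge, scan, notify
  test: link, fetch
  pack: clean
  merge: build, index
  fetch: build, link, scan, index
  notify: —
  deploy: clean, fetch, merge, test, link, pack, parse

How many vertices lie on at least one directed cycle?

9

A vertex is on a directed cycle iff it belongs to a strongly connected component of size ≥ 2 (or has a self-loop).
The vertices on cycles are {pack, scan, test, build, clean, fetch, merge, deploy, render} — 9 in total.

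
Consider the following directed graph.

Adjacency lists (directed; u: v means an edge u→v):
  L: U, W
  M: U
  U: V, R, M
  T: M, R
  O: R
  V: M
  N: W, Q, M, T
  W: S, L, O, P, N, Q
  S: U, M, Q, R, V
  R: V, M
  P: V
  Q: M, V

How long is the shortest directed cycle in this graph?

2

For each vertex v, BFS finds the shortest path from v back to v.
The shortest such closed walk is W → L → W, length 2.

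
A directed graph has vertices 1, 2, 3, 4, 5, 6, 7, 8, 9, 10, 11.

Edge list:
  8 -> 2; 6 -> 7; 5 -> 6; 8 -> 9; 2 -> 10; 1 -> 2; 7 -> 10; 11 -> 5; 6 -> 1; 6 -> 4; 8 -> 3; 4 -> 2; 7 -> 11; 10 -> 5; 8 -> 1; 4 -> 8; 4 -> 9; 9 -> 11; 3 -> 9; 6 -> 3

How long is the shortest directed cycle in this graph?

4

For each vertex v, BFS finds the shortest path from v back to v.
The shortest such closed walk is 6 → 7 → 10 → 5 → 6, length 4.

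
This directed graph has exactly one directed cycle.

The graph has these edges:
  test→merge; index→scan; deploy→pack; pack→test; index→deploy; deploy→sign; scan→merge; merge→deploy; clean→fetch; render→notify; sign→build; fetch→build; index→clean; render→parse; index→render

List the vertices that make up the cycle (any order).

pack, test, merge, deploy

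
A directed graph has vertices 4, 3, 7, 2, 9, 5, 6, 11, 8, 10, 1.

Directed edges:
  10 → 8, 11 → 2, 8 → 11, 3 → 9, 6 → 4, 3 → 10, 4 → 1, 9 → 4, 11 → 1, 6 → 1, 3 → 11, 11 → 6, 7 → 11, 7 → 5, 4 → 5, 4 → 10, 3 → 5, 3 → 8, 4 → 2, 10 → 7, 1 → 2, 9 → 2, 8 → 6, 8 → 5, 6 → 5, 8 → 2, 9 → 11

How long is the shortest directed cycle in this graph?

4

For each vertex v, BFS finds the shortest path from v back to v.
The shortest such closed walk is 10 → 8 → 6 → 4 → 10, length 4.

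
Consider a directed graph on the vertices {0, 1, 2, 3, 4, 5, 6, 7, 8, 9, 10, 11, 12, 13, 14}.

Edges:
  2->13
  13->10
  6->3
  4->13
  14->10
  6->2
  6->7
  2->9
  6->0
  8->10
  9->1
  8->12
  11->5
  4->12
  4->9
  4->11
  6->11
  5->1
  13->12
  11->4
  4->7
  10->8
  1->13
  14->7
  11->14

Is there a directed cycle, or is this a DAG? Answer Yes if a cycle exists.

Yes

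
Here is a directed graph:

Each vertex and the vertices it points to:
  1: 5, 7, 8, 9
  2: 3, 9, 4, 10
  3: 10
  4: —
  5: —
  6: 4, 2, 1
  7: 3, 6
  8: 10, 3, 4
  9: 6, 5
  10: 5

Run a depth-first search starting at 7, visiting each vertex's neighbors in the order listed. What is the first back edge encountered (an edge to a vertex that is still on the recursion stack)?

9→6

DFS from 7 (visiting each vertex's neighbors in the order listed); mark gray on enter, black on exit:
7 gray
  3 gray
    10 gray
      5 gray
      5 black
    10 black
  3 black
  6 gray
    4 gray
    4 black
    2 gray
      2→3: 3 black — skip
      9 gray
        9→6: 6 is gray → back edge
First back edge: 9 → 6.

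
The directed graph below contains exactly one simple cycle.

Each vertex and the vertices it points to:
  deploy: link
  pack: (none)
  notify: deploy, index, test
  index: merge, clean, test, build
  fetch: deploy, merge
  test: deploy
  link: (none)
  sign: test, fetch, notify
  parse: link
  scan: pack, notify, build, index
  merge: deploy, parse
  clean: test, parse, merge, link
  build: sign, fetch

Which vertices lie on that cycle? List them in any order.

sign, build, index, notify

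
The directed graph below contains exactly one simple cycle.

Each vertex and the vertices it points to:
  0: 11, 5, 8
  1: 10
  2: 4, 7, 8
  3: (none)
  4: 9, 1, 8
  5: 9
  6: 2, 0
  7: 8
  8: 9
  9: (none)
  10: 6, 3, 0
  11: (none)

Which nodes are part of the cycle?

1, 2, 4, 6, 10

DFS with gray/black marking from 1:
1 gray
  10 gray
    6 gray
      2 gray
        4 gray
          9 gray
          9 black
          4→1: 1 is gray → back edge
Back edge closes the cycle 1 → 10 → 6 → 2 → 4 → 1; its vertices are {1, 2, 4, 6, 10}.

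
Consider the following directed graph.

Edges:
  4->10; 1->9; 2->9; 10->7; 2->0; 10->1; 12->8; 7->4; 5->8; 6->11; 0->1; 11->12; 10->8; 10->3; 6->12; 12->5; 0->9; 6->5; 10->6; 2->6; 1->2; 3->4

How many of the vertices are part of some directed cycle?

7

A vertex is on a directed cycle iff it belongs to a strongly connected component of size ≥ 2 (or has a self-loop).
The vertices on cycles are {0, 1, 2, 3, 4, 7, 10} — 7 in total.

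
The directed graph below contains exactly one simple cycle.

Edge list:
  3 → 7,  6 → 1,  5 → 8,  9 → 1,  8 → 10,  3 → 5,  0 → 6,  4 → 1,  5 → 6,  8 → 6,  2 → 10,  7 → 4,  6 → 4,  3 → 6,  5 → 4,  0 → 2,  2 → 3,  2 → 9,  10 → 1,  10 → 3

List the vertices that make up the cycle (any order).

3, 5, 8, 10

DFS with gray/black marking from 10:
10 gray
  3 gray
    6 gray
      1 gray
      1 black
      4 gray
        4→1: 1 black — skip
      4 black
    6 black
    7 gray
      7→4: 4 black — skip
    7 black
    5 gray
      8 gray
        8→6: 6 black — skip
        8→10: 10 is gray → back edge
Back edge closes the cycle 10 → 3 → 5 → 8 → 10; its vertices are {3, 5, 8, 10}.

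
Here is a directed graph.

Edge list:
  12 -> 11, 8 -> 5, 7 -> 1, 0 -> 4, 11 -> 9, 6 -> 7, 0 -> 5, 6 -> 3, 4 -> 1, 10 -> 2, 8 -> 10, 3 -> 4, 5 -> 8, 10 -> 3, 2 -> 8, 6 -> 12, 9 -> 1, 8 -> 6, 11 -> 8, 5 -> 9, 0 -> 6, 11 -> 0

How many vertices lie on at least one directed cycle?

8

A vertex is on a directed cycle iff it belongs to a strongly connected component of size ≥ 2 (or has a self-loop).
The vertices on cycles are {0, 2, 5, 6, 8, 10, 11, 12} — 8 in total.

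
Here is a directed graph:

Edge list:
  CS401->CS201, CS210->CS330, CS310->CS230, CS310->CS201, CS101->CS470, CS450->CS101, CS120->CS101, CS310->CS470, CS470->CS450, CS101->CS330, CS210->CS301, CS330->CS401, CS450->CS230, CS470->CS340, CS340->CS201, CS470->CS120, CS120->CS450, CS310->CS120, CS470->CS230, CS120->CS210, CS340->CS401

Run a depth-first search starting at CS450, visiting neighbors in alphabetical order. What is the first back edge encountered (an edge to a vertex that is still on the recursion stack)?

CS120→CS101

DFS from CS450 (visiting neighbors in alphabetical order); mark gray on enter, black on exit:
CS450 gray
  CS101 gray
    CS330 gray
      CS401 gray
        CS201 gray
        CS201 black
      CS401 black
    CS330 black
    CS470 gray
      CS120 gray
        CS120→CS101: CS101 is gray → back edge
First back edge: CS120 → CS101.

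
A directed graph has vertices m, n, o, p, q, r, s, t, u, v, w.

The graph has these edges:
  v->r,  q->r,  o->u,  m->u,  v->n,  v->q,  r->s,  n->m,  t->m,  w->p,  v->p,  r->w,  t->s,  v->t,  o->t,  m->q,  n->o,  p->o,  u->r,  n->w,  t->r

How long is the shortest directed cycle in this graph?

For each vertex v, BFS finds the shortest path from v back to v.
The shortest such closed walk is w → p → o → t → r → w, length 5.

5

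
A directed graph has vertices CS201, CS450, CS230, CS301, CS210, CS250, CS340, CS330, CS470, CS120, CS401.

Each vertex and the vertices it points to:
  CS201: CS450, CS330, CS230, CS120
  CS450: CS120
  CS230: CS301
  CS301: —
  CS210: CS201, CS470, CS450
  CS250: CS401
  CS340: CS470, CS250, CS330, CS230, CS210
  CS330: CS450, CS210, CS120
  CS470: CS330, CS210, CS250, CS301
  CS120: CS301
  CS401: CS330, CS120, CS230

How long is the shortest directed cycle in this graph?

2

For each vertex v, BFS finds the shortest path from v back to v.
The shortest such closed walk is CS470 → CS210 → CS470, length 2.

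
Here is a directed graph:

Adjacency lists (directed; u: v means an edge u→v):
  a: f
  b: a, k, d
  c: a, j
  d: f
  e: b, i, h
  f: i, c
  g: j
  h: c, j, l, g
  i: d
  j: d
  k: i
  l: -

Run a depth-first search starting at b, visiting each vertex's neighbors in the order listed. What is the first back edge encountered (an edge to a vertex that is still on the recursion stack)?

DFS from b (visiting each vertex's neighbors in the order listed); mark gray on enter, black on exit:
b gray
  a gray
    f gray
      i gray
        d gray
          d→f: f is gray → back edge
First back edge: d → f.

d->f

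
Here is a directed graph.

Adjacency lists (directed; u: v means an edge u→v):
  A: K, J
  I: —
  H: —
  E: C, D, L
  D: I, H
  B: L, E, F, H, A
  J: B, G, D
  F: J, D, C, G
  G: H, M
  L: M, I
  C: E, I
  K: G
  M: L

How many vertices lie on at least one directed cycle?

8

A vertex is on a directed cycle iff it belongs to a strongly connected component of size ≥ 2 (or has a self-loop).
The vertices on cycles are {A, B, C, E, F, J, L, M} — 8 in total.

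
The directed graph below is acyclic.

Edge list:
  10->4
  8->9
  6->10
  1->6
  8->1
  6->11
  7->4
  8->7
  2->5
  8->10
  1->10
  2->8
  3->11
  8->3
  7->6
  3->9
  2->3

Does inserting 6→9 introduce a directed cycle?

Adding 6→9 creates a cycle iff 9 can already reach 6.
Explore from 9: no path reaches 6. The graph stays acyclic.

No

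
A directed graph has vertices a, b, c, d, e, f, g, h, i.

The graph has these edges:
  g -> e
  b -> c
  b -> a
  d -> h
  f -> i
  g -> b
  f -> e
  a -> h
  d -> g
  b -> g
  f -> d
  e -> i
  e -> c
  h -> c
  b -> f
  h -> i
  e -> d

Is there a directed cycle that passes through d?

d is on a cycle iff d can reach itself via ≥1 edge.
d → g → e → d — yes.

Yes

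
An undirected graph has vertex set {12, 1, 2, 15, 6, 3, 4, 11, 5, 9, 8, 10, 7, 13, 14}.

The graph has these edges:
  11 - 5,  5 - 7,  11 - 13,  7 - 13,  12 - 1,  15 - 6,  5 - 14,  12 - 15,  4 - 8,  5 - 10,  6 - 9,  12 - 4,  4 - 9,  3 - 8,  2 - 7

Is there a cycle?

Yes

DFS, tracking each vertex's parent; an edge to a visited non-parent vertex closes a cycle.
Start from 13:
visit 13 (parent –)
  visit 7 (parent 13)
    visit 5 (parent 7)
      visit 10 (parent 5)
        10–5: parent, skip
      visit 14 (parent 5)
        14–5: parent, skip
      5–7: parent, skip
      visit 11 (parent 5)
        11–13: 13 visited and ≠ parent → cycle
Cycle: 13 – 7 – 5 – 11 – 13.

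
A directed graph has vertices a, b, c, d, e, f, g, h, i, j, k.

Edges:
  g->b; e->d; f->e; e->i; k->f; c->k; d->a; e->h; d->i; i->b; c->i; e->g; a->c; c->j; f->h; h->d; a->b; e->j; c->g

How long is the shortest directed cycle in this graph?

6

For each vertex v, BFS finds the shortest path from v back to v.
The shortest such closed walk is c → k → f → e → d → a → c, length 6.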